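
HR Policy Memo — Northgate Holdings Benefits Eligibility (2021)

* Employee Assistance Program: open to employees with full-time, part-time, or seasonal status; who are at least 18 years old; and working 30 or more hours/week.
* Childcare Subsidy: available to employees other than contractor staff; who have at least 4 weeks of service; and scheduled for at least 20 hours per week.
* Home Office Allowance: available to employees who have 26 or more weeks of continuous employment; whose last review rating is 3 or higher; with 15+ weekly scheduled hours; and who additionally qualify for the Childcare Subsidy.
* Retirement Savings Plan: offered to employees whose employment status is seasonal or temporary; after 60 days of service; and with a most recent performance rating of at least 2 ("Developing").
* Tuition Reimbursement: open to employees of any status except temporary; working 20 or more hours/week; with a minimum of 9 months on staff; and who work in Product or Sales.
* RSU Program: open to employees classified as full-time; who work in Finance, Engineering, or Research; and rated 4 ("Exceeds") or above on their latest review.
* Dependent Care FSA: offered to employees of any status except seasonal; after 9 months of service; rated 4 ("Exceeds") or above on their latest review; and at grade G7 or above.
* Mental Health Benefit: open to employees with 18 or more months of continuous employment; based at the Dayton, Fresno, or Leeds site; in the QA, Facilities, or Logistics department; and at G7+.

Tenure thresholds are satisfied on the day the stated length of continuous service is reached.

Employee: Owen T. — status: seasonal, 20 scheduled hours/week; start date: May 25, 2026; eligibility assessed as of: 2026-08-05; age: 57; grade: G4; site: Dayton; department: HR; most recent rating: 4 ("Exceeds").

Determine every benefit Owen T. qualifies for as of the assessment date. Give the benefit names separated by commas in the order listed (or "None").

Service from May 25, 2026 to 2026-08-05: 72 days.
Employee Assistance Program — status seasonal ✓; age 57 ≥ 18 ✓; 20 hrs/wk < 30 ✗ → not eligible.
Childcare Subsidy — status seasonal ✓ (not excluded); service 72 days ≥ 4 weeks (≈28 days) ✓; 20 hrs/wk ≥ 20 ✓ → eligible.
Home Office Allowance — service 72 days < 26 weeks (≈182 days) ✗ → not eligible.
Retirement Savings Plan — status seasonal ✓; service 72 days ≥ 60 days ✓; rating 4 ≥ 2 ✓ → eligible.
Tuition Reimbursement — status seasonal ✓ (not excluded); 20 hrs/wk ≥ 20 ✓; service 72 days < 9 months (≈270 days) ✗ → not eligible.
RSU Program — status seasonal ✗ (requires full-time) → not eligible.
Dependent Care FSA — status seasonal ✗ (excluded) → not eligible.
Mental Health Benefit — service 72 days < 18 months (≈540 days) ✗ → not eligible.

Childcare Subsidy, Retirement Savings Plan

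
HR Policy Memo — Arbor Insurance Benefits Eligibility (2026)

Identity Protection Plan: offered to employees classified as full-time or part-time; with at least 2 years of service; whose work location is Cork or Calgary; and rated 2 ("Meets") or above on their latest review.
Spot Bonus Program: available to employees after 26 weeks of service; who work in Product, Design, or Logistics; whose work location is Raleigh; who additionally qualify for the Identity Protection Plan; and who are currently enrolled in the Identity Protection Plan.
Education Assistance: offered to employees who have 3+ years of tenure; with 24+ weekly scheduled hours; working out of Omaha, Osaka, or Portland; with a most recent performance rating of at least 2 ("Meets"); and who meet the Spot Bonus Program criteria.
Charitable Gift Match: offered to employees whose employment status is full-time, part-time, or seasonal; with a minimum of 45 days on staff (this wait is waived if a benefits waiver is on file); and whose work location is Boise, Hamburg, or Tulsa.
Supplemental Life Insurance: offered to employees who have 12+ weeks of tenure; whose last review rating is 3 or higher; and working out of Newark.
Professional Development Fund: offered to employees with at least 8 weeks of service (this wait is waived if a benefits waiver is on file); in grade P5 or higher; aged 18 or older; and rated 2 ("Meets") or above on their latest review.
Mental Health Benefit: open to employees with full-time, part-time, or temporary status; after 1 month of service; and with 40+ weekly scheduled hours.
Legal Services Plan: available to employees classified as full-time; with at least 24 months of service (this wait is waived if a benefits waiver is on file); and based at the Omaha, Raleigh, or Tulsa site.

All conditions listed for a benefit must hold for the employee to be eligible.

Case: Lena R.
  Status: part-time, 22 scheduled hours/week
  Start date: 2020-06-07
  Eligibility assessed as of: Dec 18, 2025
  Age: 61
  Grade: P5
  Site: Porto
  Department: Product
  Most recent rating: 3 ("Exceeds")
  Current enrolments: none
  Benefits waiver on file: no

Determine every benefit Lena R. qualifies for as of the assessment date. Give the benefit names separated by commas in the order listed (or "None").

Professional Development Fund

Service from 2020-06-07 to Dec 18, 2025: 2020 days.
Identity Protection Plan — status part-time ✓; service 2020 days ≥ 2 years (≈730 days) ✓; site Porto ✗ (not Cork or Calgary) → not eligible.
Spot Bonus Program — service 2020 days ≥ 26 weeks (≈182 days) ✓; dept Product ✓; site Porto ✗ (not Raleigh) → not eligible.
Education Assistance — service 2020 days ≥ 3 years (≈1095 days) ✓; 22 hrs/wk < 24 ✗ → not eligible.
Charitable Gift Match — status part-time ✓; no waiver, service 2020 days ≥ 45 days ✓; site Porto ✗ (not Boise, Hamburg, or Tulsa) → not eligible.
Supplemental Life Insurance — service 2020 days ≥ 12 weeks (≈84 days) ✓; rating 3 ≥ 3 ✓; site Porto ✗ (not Newark) → not eligible.
Professional Development Fund — no waiver, service 2020 days ≥ 8 weeks (≈56 days) ✓; grade P5 ≥ P5 ✓; age 61 ≥ 18 ✓; rating 3 ≥ 2 ✓ → eligible.
Mental Health Benefit — status part-time ✓; service 2020 days ≥ 1 month (≈30 days) ✓; 22 hrs/wk < 40 ✗ → not eligible.
Legal Services Plan — status part-time ✗ (requires full-time) → not eligible.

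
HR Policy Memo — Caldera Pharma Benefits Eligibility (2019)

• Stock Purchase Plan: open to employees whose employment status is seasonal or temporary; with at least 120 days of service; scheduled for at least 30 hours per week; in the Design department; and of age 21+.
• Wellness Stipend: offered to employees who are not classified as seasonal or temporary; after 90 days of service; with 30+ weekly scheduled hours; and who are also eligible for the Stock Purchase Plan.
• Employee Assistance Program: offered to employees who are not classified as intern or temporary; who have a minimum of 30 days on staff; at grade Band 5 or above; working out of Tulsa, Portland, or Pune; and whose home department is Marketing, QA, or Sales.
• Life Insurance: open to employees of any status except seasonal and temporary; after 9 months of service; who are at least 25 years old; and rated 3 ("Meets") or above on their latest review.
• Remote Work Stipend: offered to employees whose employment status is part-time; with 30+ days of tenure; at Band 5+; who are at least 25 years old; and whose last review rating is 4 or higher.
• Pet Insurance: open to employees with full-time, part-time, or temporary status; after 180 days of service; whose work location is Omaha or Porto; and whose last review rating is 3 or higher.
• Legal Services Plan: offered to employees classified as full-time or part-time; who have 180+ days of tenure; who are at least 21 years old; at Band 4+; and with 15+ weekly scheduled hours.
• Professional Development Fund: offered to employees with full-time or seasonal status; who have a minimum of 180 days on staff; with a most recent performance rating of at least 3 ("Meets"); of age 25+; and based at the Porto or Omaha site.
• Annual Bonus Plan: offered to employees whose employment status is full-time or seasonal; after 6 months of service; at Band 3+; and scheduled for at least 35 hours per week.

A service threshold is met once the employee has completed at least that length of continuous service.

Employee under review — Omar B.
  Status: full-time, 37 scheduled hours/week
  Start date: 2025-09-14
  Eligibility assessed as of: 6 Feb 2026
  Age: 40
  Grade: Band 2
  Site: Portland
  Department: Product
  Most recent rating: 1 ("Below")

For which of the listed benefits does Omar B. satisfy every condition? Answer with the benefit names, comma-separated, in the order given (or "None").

Service from 2025-09-14 to 6 Feb 2026: 145 days.
Stock Purchase Plan — status full-time ✗ (requires seasonal or temporary) → not eligible.
Wellness Stipend — status full-time ✓ (not excluded); service 145 days ≥ 90 days ✓; 37 hrs/wk ≥ 30 ✓; not eligible for Stock Purchase Plan ✗ → not eligible.
Employee Assistance Program — status full-time ✓ (not excluded); service 145 days ≥ 30 days ✓; grade Band 2 < Band 5 ✗ → not eligible.
Life Insurance — status full-time ✓ (not excluded); service 145 days < 9 months (≈270 days) ✗ → not eligible.
Remote Work Stipend — status full-time ✗ (requires part-time) → not eligible.
Pet Insurance — status full-time ✓; service 145 days < 180 days ✗ → not eligible.
Legal Services Plan — status full-time ✓; service 145 days < 180 days ✗ → not eligible.
Professional Development Fund — status full-time ✓; service 145 days < 180 days ✗ → not eligible.
Annual Bonus Plan — status full-time ✓; service 145 days < 6 months (≈180 days) ✗ → not eligible.

None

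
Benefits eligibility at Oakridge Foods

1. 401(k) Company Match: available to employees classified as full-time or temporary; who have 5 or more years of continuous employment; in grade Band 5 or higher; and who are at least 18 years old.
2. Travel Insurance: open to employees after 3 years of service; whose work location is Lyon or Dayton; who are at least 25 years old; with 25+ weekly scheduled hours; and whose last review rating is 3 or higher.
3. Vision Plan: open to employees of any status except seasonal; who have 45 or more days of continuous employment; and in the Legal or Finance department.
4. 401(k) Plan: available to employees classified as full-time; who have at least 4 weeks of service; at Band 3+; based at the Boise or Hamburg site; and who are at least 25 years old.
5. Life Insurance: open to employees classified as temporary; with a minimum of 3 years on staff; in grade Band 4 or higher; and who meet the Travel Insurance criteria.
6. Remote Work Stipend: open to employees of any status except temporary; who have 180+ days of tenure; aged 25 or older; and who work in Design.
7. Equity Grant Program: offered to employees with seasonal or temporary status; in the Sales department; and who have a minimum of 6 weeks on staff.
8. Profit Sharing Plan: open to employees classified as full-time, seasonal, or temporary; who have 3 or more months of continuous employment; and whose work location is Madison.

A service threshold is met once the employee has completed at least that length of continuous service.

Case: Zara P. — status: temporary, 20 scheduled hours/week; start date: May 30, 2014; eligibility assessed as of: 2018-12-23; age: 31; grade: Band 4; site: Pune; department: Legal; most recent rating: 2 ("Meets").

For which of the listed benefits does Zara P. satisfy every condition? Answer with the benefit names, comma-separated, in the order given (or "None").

Service from May 30, 2014 to 2018-12-23: 1668 days.
401(k) Company Match — status temporary ✓; service 1668 days < 5 years (≈1825 days) ✗ → not eligible.
Travel Insurance — service 1668 days ≥ 3 years (≈1095 days) ✓; site Pune ✗ (not Lyon or Dayton) → not eligible.
Vision Plan — status temporary ✓ (not excluded); service 1668 days ≥ 45 days ✓; dept Legal ✓ → eligible.
401(k) Plan — status temporary ✗ (requires full-time) → not eligible.
Life Insurance — status temporary ✓; service 1668 days ≥ 3 years (≈1095 days) ✓; grade Band 4 ≥ Band 4 ✓; not eligible for Travel Insurance ✗ → not eligible.
Remote Work Stipend — status temporary ✗ (excluded) → not eligible.
Equity Grant Program — status temporary ✓; dept Legal ✗ → not eligible.
Profit Sharing Plan — status temporary ✓; service 1668 days ≥ 3 months (≈90 days) ✓; site Pune ✗ (not Madison) → not eligible.

Vision Plan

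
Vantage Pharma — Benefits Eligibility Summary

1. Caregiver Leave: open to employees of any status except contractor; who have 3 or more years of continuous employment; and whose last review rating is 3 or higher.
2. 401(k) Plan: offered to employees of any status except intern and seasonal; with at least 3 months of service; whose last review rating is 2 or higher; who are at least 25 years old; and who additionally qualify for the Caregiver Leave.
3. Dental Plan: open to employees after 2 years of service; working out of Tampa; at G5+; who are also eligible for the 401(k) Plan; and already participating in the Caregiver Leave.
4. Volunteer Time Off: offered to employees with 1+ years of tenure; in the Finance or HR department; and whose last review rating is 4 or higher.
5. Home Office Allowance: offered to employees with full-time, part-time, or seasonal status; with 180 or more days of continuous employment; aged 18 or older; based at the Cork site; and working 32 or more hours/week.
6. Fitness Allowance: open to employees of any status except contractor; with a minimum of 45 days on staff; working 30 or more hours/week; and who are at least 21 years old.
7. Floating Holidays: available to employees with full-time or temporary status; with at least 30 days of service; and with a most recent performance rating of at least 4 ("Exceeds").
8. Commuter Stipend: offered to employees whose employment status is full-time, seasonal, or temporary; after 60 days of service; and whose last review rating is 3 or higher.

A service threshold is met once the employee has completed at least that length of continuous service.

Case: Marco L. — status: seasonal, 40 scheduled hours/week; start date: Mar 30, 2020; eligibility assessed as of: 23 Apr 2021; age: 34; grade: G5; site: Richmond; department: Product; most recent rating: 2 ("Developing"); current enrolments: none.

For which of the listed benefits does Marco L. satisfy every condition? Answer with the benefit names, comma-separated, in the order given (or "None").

Fitness Allowance

Service from Mar 30, 2020 to 23 Apr 2021: 389 days.
Caregiver Leave — status seasonal ✓ (not excluded); service 389 days < 3 years (≈1095 days) ✗ → not eligible.
401(k) Plan — status seasonal ✗ (excluded) → not eligible.
Dental Plan — service 389 days < 2 years (≈730 days) ✗ → not eligible.
Volunteer Time Off — service 389 days ≥ 1 year (≈365 days) ✓; dept Product ✗ → not eligible.
Home Office Allowance — status seasonal ✓; service 389 days ≥ 180 days ✓; age 34 ≥ 18 ✓; site Richmond ✗ (not Cork) → not eligible.
Fitness Allowance — status seasonal ✓ (not excluded); service 389 days ≥ 45 days ✓; 40 hrs/wk ≥ 30 ✓; age 34 ≥ 21 ✓ → eligible.
Floating Holidays — status seasonal ✗ (requires full-time or temporary) → not eligible.
Commuter Stipend — status seasonal ✓; service 389 days ≥ 60 days ✓; rating 2 < 3 ✗ → not eligible.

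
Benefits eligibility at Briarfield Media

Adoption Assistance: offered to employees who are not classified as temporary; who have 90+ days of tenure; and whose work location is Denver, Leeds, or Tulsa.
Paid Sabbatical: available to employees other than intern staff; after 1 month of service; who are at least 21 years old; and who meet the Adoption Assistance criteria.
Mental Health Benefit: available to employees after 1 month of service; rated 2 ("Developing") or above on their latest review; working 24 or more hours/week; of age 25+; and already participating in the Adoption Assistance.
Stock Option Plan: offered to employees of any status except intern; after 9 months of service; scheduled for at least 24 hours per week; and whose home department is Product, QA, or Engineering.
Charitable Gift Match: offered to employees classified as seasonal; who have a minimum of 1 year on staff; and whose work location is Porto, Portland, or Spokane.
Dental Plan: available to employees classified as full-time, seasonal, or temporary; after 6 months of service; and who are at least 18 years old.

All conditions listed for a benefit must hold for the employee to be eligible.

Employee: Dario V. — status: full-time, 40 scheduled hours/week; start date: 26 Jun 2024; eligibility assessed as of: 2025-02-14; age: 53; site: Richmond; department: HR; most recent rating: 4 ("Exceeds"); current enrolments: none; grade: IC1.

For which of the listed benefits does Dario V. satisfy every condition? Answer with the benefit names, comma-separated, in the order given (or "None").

Dental Plan

Service from 26 Jun 2024 to 2025-02-14: 233 days.
Adoption Assistance — status full-time ✓ (not excluded); service 233 days ≥ 90 days ✓; site Richmond ✗ (not Denver, Leeds, or Tulsa) → not eligible.
Paid Sabbatical — status full-time ✓ (not excluded); service 233 days ≥ 1 month (≈30 days) ✓; age 53 ≥ 21 ✓; not eligible for Adoption Assistance ✗ → not eligible.
Mental Health Benefit — service 233 days ≥ 1 month (≈30 days) ✓; rating 4 ≥ 2 ✓; 40 hrs/wk ≥ 24 ✓; age 53 ≥ 25 ✓; not enrolled in Adoption Assistance ✗ → not eligible.
Stock Option Plan — status full-time ✓ (not excluded); service 233 days < 9 months (≈270 days) ✗ → not eligible.
Charitable Gift Match — status full-time ✗ (requires seasonal) → not eligible.
Dental Plan — status full-time ✓; service 233 days ≥ 6 months (≈180 days) ✓; age 53 ≥ 18 ✓ → eligible.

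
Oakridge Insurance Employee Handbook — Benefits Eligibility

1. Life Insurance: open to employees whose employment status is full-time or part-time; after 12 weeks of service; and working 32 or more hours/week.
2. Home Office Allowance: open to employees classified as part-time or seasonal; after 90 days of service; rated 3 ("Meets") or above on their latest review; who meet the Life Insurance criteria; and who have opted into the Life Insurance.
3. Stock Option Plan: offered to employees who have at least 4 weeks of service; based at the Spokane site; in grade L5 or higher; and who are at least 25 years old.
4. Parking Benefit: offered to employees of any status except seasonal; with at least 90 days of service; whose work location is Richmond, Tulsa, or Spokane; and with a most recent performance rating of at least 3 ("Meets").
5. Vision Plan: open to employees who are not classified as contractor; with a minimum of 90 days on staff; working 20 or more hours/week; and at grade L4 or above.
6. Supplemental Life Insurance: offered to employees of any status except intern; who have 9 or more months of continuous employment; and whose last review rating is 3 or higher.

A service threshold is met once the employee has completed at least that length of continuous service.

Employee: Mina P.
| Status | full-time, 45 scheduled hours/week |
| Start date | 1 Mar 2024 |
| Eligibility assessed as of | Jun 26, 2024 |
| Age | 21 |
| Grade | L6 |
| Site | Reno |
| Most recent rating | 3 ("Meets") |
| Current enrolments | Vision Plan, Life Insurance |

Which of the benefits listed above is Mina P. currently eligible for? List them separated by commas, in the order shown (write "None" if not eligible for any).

Life Insurance, Vision Plan

Service from 1 Mar 2024 to Jun 26, 2024: 117 days.
Life Insurance — status full-time ✓; service 117 days ≥ 12 weeks (≈84 days) ✓; 45 hrs/wk ≥ 32 ✓ → eligible.
Home Office Allowance — status full-time ✗ (requires part-time or seasonal) → not eligible.
Stock Option Plan — service 117 days ≥ 4 weeks (≈28 days) ✓; site Reno ✗ (not Spokane) → not eligible.
Parking Benefit — status full-time ✓ (not excluded); service 117 days ≥ 90 days ✓; site Reno ✗ (not Richmond, Tulsa, or Spokane) → not eligible.
Vision Plan — status full-time ✓ (not excluded); service 117 days ≥ 90 days ✓; 45 hrs/wk ≥ 20 ✓; grade L6 ≥ L4 ✓ → eligible.
Supplemental Life Insurance — status full-time ✓ (not excluded); service 117 days < 9 months (≈270 days) ✗ → not eligible.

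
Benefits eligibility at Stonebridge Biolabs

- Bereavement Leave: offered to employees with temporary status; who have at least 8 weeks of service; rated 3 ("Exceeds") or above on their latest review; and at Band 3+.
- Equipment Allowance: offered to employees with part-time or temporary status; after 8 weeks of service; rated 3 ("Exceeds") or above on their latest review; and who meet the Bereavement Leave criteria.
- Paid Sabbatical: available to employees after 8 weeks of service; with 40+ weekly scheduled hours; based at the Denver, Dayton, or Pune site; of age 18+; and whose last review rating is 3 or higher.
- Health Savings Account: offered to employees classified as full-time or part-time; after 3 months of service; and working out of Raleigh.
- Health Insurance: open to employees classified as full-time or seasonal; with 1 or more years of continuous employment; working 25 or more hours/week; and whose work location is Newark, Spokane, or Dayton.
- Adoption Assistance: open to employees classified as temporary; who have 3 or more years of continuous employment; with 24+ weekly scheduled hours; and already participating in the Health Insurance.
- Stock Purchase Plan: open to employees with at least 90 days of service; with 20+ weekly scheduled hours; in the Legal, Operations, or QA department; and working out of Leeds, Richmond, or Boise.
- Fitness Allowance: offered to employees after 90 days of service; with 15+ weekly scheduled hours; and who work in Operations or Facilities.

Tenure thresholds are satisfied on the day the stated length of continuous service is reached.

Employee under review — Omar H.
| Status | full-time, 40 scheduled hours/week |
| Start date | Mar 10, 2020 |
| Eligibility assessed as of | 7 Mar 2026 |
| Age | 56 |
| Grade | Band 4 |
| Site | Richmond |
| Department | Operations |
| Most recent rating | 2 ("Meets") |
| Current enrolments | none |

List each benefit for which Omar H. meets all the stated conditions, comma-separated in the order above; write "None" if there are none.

Service from Mar 10, 2020 to 7 Mar 2026: 2188 days.
Bereavement Leave — status full-time ✗ (requires temporary) → not eligible.
Equipment Allowance — status full-time ✗ (requires part-time or temporary) → not eligible.
Paid Sabbatical — service 2188 days ≥ 8 weeks (≈56 days) ✓; 40 hrs/wk ≥ 40 ✓; site Richmond ✗ (not Denver, Dayton, or Pune) → not eligible.
Health Savings Account — status full-time ✓; service 2188 days ≥ 3 months (≈90 days) ✓; site Richmond ✗ (not Raleigh) → not eligible.
Health Insurance — status full-time ✓; service 2188 days ≥ 1 year (≈365 days) ✓; 40 hrs/wk ≥ 25 ✓; site Richmond ✗ (not Newark, Spokane, or Dayton) → not eligible.
Adoption Assistance — status full-time ✗ (requires temporary) → not eligible.
Stock Purchase Plan — service 2188 days ≥ 90 days ✓; 40 hrs/wk ≥ 20 ✓; dept Operations ✓; site Richmond ✓ → eligible.
Fitness Allowance — service 2188 days ≥ 90 days ✓; 40 hrs/wk ≥ 15 ✓; dept Operations ✓ → eligible.

Stock Purchase Plan, Fitness Allowance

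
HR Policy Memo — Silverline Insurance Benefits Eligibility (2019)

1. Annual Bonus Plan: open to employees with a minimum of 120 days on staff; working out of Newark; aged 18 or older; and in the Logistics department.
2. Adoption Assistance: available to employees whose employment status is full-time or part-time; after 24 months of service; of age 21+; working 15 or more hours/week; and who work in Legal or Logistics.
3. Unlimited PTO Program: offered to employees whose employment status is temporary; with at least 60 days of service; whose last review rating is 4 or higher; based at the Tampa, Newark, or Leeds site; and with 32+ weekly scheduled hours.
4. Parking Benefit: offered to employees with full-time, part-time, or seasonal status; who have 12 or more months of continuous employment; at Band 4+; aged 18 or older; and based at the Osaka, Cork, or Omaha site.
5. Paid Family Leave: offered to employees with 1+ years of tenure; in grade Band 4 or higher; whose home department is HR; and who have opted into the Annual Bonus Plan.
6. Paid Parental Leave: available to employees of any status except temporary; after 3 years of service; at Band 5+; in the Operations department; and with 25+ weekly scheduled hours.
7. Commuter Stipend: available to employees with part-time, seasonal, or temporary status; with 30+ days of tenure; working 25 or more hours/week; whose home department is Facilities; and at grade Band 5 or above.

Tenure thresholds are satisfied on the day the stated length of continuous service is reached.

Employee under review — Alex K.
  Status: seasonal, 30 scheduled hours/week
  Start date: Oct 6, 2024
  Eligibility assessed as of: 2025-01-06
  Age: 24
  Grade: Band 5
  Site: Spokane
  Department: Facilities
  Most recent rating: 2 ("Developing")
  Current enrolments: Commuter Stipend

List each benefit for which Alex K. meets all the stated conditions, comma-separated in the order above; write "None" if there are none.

Service from Oct 6, 2024 to 2025-01-06: 92 days.
Annual Bonus Plan — service 92 days < 120 days ✗ → not eligible.
Adoption Assistance — status seasonal ✗ (requires full-time or part-time) → not eligible.
Unlimited PTO Program — status seasonal ✗ (requires temporary) → not eligible.
Parking Benefit — status seasonal ✓; service 92 days < 12 months (≈360 days) ✗ → not eligible.
Paid Family Leave — service 92 days < 1 year (≈365 days) ✗ → not eligible.
Paid Parental Leave — status seasonal ✓ (not excluded); service 92 days < 3 years (≈1095 days) ✗ → not eligible.
Commuter Stipend — status seasonal ✓; service 92 days ≥ 30 days ✓; 30 hrs/wk ≥ 25 ✓; dept Facilities ✓; grade Band 5 ≥ Band 5 ✓ → eligible.

Commuter Stipend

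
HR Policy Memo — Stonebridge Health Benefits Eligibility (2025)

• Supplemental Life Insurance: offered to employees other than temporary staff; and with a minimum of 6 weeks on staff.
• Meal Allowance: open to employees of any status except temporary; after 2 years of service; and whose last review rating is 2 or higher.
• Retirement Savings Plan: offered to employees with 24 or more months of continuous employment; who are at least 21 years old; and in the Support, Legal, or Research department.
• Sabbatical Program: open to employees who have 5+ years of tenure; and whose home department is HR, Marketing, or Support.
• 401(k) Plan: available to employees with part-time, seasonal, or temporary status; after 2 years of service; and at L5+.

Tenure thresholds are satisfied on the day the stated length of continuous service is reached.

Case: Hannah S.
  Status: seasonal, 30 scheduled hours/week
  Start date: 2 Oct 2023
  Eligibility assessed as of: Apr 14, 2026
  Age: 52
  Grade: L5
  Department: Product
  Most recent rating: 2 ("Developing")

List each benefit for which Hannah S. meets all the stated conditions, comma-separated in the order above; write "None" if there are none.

Supplemental Life Insurance, Meal Allowance, 401(k) Plan

Service from 2 Oct 2023 to Apr 14, 2026: 925 days.
Supplemental Life Insurance — status seasonal ✓ (not excluded); service 925 days ≥ 6 weeks (≈42 days) ✓ → eligible.
Meal Allowance — status seasonal ✓ (not excluded); service 925 days ≥ 2 years (≈730 days) ✓; rating 2 ≥ 2 ✓ → eligible.
Retirement Savings Plan — service 925 days ≥ 24 months (≈720 days) ✓; age 52 ≥ 21 ✓; dept Product ✗ → not eligible.
Sabbatical Program — service 925 days < 5 years (≈1825 days) ✗ → not eligible.
401(k) Plan — status seasonal ✓; service 925 days ≥ 2 years (≈730 days) ✓; grade L5 ≥ L5 ✓ → eligible.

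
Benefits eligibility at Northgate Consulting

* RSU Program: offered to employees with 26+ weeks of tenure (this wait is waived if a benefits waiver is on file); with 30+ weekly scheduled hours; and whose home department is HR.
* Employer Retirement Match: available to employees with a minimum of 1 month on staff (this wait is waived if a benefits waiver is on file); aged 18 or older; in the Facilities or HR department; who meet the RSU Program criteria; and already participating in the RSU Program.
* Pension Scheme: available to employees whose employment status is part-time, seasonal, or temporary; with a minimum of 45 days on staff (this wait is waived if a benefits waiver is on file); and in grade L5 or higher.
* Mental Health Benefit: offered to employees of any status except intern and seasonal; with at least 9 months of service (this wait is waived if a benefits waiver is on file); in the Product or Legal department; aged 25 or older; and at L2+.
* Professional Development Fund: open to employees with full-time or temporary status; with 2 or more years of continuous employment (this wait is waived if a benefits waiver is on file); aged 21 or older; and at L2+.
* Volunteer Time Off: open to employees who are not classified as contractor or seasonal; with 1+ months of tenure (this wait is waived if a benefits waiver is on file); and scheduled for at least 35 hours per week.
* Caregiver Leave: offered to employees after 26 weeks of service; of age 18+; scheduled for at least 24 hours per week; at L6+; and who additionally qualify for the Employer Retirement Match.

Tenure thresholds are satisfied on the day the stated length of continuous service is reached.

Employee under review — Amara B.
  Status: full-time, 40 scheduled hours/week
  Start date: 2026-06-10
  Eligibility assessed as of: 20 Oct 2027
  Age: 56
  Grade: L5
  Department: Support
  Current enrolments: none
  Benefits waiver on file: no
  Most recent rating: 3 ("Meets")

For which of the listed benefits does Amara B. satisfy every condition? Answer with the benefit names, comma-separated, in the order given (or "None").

Volunteer Time Off

Service from 2026-06-10 to 20 Oct 2027: 497 days.
RSU Program — no waiver, service 497 days ≥ 26 weeks (≈182 days) ✓; 40 hrs/wk ≥ 30 ✓; dept Support ✗ → not eligible.
Employer Retirement Match — no waiver, service 497 days ≥ 1 month (≈30 days) ✓; age 56 ≥ 18 ✓; dept Support ✗ → not eligible.
Pension Scheme — status full-time ✗ (requires part-time, seasonal, or temporary) → not eligible.
Mental Health Benefit — status full-time ✓ (not excluded); no waiver, service 497 days ≥ 9 months (≈270 days) ✓; dept Support ✗ → not eligible.
Professional Development Fund — status full-time ✓; no waiver, service 497 days < 2 years (≈730 days) ✗ → not eligible.
Volunteer Time Off — status full-time ✓ (not excluded); no waiver, service 497 days ≥ 1 month (≈30 days) ✓; 40 hrs/wk ≥ 35 ✓ → eligible.
Caregiver Leave — service 497 days ≥ 26 weeks (≈182 days) ✓; age 56 ≥ 18 ✓; 40 hrs/wk ≥ 24 ✓; grade L5 < L6 ✗ → not eligible.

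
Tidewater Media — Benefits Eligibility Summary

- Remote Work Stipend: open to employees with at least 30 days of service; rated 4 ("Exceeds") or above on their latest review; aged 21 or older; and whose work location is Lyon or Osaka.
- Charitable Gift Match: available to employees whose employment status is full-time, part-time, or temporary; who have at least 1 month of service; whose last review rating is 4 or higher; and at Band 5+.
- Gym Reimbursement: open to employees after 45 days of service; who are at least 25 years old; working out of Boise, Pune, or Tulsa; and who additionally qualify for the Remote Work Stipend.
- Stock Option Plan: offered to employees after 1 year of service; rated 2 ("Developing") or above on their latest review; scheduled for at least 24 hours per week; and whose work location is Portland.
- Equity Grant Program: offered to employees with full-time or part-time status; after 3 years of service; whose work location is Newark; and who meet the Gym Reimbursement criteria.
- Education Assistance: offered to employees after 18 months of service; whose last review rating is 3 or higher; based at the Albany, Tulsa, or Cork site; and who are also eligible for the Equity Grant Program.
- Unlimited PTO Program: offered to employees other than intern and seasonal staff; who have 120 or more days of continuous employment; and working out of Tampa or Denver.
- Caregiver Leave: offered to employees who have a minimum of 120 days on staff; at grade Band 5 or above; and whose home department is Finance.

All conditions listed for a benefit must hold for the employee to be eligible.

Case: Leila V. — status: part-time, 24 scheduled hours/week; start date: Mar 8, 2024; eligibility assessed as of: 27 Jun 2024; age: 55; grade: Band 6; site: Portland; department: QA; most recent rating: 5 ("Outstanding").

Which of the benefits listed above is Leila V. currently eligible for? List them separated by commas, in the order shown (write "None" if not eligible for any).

Charitable Gift Match

Service from Mar 8, 2024 to 27 Jun 2024: 111 days.
Remote Work Stipend — service 111 days ≥ 30 days ✓; rating 5 ≥ 4 ✓; age 55 ≥ 21 ✓; site Portland ✗ (not Lyon or Osaka) → not eligible.
Charitable Gift Match — status part-time ✓; service 111 days ≥ 1 month (≈30 days) ✓; rating 5 ≥ 4 ✓; grade Band 6 ≥ Band 5 ✓ → eligible.
Gym Reimbursement — service 111 days ≥ 45 days ✓; age 55 ≥ 25 ✓; site Portland ✗ (not Boise, Pune, or Tulsa) → not eligible.
Stock Option Plan — service 111 days < 1 year (≈365 days) ✗ → not eligible.
Equity Grant Program — status part-time ✓; service 111 days < 3 years (≈1095 days) ✗ → not eligible.
Education Assistance — service 111 days < 18 months (≈540 days) ✗ → not eligible.
Unlimited PTO Program — status part-time ✓ (not excluded); service 111 days < 120 days ✗ → not eligible.
Caregiver Leave — service 111 days < 120 days ✗ → not eligible.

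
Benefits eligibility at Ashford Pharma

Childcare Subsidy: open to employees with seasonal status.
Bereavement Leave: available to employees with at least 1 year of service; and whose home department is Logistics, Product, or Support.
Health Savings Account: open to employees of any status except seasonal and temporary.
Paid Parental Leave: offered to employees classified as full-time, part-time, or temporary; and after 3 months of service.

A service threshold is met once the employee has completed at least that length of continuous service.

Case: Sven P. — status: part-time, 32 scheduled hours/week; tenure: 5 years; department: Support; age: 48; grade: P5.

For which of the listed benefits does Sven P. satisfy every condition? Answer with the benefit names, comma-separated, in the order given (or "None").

Bereavement Leave, Health Savings Account, Paid Parental Leave

Childcare Subsidy — status part-time ✗ (requires seasonal) → not eligible.
Bereavement Leave — service 5 years ≥ 1 year ✓; dept Support ✓ → eligible.
Health Savings Account — status part-time ✓ (not excluded) → eligible.
Paid Parental Leave — status part-time ✓; service 5 years ≥ 3 months (≈90 days) ✓ → eligible.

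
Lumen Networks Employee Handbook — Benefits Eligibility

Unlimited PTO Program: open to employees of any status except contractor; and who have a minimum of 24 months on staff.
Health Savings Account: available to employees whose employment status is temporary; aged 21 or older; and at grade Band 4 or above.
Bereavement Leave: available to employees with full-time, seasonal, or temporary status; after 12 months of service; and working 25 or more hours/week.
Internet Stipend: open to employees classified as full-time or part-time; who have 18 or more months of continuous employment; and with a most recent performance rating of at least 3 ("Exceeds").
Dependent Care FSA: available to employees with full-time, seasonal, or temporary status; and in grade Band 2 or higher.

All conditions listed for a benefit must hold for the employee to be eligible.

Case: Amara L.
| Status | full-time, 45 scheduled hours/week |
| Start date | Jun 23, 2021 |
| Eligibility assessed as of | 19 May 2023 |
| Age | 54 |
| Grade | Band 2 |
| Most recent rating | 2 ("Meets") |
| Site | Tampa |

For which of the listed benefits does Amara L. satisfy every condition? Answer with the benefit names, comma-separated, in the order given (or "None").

Service from Jun 23, 2021 to 19 May 2023: 695 days.
Unlimited PTO Program — status full-time ✓ (not excluded); service 695 days < 24 months (≈720 days) ✗ → not eligible.
Health Savings Account — status full-time ✗ (requires temporary) → not eligible.
Bereavement Leave — status full-time ✓; service 695 days ≥ 12 months (≈360 days) ✓; 45 hrs/wk ≥ 25 ✓ → eligible.
Internet Stipend — status full-time ✓; service 695 days ≥ 18 months (≈540 days) ✓; rating 2 < 3 ✗ → not eligible.
Dependent Care FSA — status full-time ✓; grade Band 2 ≥ Band 2 ✓ → eligible.

Bereavement Leave, Dependent Care FSA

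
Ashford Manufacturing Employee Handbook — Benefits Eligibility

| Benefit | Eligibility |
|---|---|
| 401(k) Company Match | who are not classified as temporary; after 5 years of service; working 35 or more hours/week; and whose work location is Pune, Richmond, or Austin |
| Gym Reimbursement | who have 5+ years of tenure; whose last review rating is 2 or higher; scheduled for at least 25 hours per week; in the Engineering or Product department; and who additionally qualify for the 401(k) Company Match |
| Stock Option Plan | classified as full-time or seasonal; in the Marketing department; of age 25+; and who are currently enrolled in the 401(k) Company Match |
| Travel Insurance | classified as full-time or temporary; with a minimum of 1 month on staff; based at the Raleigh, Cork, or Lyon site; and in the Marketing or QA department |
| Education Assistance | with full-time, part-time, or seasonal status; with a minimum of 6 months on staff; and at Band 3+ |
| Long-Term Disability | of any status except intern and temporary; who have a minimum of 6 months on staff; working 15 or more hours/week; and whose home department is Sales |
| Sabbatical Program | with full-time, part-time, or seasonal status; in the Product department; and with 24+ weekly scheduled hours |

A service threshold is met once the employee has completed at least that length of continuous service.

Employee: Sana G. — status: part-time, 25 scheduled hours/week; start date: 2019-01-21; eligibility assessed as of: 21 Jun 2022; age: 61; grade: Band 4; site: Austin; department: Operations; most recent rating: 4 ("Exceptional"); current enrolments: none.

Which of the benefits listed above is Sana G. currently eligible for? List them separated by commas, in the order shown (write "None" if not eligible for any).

Education Assistance

Service from 2019-01-21 to 21 Jun 2022: 1247 days.
401(k) Company Match — status part-time ✓ (not excluded); service 1247 days < 5 years (≈1825 days) ✗ → not eligible.
Gym Reimbursement — service 1247 days < 5 years (≈1825 days) ✗ → not eligible.
Stock Option Plan — status part-time ✗ (requires full-time or seasonal) → not eligible.
Travel Insurance — status part-time ✗ (requires full-time or temporary) → not eligible.
Education Assistance — status part-time ✓; service 1247 days ≥ 6 months (≈180 days) ✓; grade Band 4 ≥ Band 3 ✓ → eligible.
Long-Term Disability — status part-time ✓ (not excluded); service 1247 days ≥ 6 months (≈180 days) ✓; 25 hrs/wk ≥ 15 ✓; dept Operations ✗ → not eligible.
Sabbatical Program — status part-time ✓; dept Operations ✗ → not eligible.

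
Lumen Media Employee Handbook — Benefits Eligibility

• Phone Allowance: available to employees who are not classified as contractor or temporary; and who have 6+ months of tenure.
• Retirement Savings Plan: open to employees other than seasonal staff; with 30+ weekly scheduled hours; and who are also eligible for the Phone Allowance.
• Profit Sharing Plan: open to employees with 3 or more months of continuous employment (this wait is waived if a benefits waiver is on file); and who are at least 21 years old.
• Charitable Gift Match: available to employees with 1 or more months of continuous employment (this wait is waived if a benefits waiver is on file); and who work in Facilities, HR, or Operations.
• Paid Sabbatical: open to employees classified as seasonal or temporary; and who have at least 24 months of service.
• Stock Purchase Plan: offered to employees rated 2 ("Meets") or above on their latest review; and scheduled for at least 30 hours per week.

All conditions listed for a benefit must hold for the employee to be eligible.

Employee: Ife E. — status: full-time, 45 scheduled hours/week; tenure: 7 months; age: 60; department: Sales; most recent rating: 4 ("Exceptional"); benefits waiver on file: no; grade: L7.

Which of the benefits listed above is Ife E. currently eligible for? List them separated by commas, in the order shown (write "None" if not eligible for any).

Phone Allowance — status full-time ✓ (not excluded); service 7 months ≥ 6 months ✓ → eligible.
Retirement Savings Plan — status full-time ✓ (not excluded); 45 hrs/wk ≥ 30 ✓; eligible for Phone Allowance ✓ → eligible.
Profit Sharing Plan — no waiver, service 7 months ≥ 3 months ✓; age 60 ≥ 21 ✓ → eligible.
Charitable Gift Match — no waiver, service 7 months ≥ 1 month ✓; dept Sales ✗ → not eligible.
Paid Sabbatical — status full-time ✗ (requires seasonal or temporary) → not eligible.
Stock Purchase Plan — rating 4 ≥ 2 ✓; 45 hrs/wk ≥ 30 ✓ → eligible.

Phone Allowance, Retirement Savings Plan, Profit Sharing Plan, Stock Purchase Plan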